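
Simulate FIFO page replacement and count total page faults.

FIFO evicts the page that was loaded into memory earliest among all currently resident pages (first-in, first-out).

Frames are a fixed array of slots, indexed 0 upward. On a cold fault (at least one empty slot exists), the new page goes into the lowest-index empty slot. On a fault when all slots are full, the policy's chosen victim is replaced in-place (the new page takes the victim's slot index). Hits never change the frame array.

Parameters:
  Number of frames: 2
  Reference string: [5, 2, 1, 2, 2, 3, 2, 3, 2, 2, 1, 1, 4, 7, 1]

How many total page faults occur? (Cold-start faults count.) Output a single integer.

Answer: 9

Derivation:
Step 0: ref 5 → FAULT, frames=[5,-]
Step 1: ref 2 → FAULT, frames=[5,2]
Step 2: ref 1 → FAULT (evict 5), frames=[1,2]
Step 3: ref 2 → HIT, frames=[1,2]
Step 4: ref 2 → HIT, frames=[1,2]
Step 5: ref 3 → FAULT (evict 2), frames=[1,3]
Step 6: ref 2 → FAULT (evict 1), frames=[2,3]
Step 7: ref 3 → HIT, frames=[2,3]
Step 8: ref 2 → HIT, frames=[2,3]
Step 9: ref 2 → HIT, frames=[2,3]
Step 10: ref 1 → FAULT (evict 3), frames=[2,1]
Step 11: ref 1 → HIT, frames=[2,1]
Step 12: ref 4 → FAULT (evict 2), frames=[4,1]
Step 13: ref 7 → FAULT (evict 1), frames=[4,7]
Step 14: ref 1 → FAULT (evict 4), frames=[1,7]
Total faults: 9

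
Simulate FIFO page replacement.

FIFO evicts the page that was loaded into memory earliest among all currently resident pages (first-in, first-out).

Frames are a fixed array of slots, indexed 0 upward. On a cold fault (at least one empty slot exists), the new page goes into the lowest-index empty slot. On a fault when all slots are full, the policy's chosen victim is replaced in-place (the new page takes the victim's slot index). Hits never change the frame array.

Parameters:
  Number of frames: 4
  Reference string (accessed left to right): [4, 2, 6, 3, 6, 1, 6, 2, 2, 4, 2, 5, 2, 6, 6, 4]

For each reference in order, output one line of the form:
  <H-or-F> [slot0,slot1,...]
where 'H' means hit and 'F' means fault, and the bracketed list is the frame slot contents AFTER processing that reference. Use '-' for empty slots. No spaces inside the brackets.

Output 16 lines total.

F [4,-,-,-]
F [4,2,-,-]
F [4,2,6,-]
F [4,2,6,3]
H [4,2,6,3]
F [1,2,6,3]
H [1,2,6,3]
H [1,2,6,3]
H [1,2,6,3]
F [1,4,6,3]
F [1,4,2,3]
F [1,4,2,5]
H [1,4,2,5]
F [6,4,2,5]
H [6,4,2,5]
H [6,4,2,5]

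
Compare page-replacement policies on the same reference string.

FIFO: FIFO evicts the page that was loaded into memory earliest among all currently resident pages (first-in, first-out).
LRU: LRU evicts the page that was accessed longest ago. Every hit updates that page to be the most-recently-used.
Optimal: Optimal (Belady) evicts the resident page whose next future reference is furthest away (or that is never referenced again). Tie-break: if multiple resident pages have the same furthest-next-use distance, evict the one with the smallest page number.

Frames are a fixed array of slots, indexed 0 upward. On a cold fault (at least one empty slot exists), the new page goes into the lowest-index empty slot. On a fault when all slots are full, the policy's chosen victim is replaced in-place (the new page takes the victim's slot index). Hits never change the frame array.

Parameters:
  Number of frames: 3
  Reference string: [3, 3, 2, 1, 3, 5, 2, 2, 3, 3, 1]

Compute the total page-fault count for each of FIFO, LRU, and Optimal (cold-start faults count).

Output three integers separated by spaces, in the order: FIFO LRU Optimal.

--- FIFO ---
  step 0: ref 3 -> FAULT, frames=[3,-,-] (faults so far: 1)
  step 1: ref 3 -> HIT, frames=[3,-,-] (faults so far: 1)
  step 2: ref 2 -> FAULT, frames=[3,2,-] (faults so far: 2)
  step 3: ref 1 -> FAULT, frames=[3,2,1] (faults so far: 3)
  step 4: ref 3 -> HIT, frames=[3,2,1] (faults so far: 3)
  step 5: ref 5 -> FAULT, evict 3, frames=[5,2,1] (faults so far: 4)
  step 6: ref 2 -> HIT, frames=[5,2,1] (faults so far: 4)
  step 7: ref 2 -> HIT, frames=[5,2,1] (faults so far: 4)
  step 8: ref 3 -> FAULT, evict 2, frames=[5,3,1] (faults so far: 5)
  step 9: ref 3 -> HIT, frames=[5,3,1] (faults so far: 5)
  step 10: ref 1 -> HIT, frames=[5,3,1] (faults so far: 5)
  FIFO total faults: 5
--- LRU ---
  step 0: ref 3 -> FAULT, frames=[3,-,-] (faults so far: 1)
  step 1: ref 3 -> HIT, frames=[3,-,-] (faults so far: 1)
  step 2: ref 2 -> FAULT, frames=[3,2,-] (faults so far: 2)
  step 3: ref 1 -> FAULT, frames=[3,2,1] (faults so far: 3)
  step 4: ref 3 -> HIT, frames=[3,2,1] (faults so far: 3)
  step 5: ref 5 -> FAULT, evict 2, frames=[3,5,1] (faults so far: 4)
  step 6: ref 2 -> FAULT, evict 1, frames=[3,5,2] (faults so far: 5)
  step 7: ref 2 -> HIT, frames=[3,5,2] (faults so far: 5)
  step 8: ref 3 -> HIT, frames=[3,5,2] (faults so far: 5)
  step 9: ref 3 -> HIT, frames=[3,5,2] (faults so far: 5)
  step 10: ref 1 -> FAULT, evict 5, frames=[3,1,2] (faults so far: 6)
  LRU total faults: 6
--- Optimal ---
  step 0: ref 3 -> FAULT, frames=[3,-,-] (faults so far: 1)
  step 1: ref 3 -> HIT, frames=[3,-,-] (faults so far: 1)
  step 2: ref 2 -> FAULT, frames=[3,2,-] (faults so far: 2)
  step 3: ref 1 -> FAULT, frames=[3,2,1] (faults so far: 3)
  step 4: ref 3 -> HIT, frames=[3,2,1] (faults so far: 3)
  step 5: ref 5 -> FAULT, evict 1, frames=[3,2,5] (faults so far: 4)
  step 6: ref 2 -> HIT, frames=[3,2,5] (faults so far: 4)
  step 7: ref 2 -> HIT, frames=[3,2,5] (faults so far: 4)
  step 8: ref 3 -> HIT, frames=[3,2,5] (faults so far: 4)
  step 9: ref 3 -> HIT, frames=[3,2,5] (faults so far: 4)
  step 10: ref 1 -> FAULT, evict 2, frames=[3,1,5] (faults so far: 5)
  Optimal total faults: 5

Answer: 5 6 5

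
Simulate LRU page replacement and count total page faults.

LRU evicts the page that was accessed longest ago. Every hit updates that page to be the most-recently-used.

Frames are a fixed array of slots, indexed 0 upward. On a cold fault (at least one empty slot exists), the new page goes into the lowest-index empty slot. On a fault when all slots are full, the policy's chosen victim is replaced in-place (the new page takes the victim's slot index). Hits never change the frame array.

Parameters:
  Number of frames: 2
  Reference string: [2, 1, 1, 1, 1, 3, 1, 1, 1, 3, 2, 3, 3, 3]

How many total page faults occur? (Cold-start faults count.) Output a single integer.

Answer: 4

Derivation:
Step 0: ref 2 → FAULT, frames=[2,-]
Step 1: ref 1 → FAULT, frames=[2,1]
Step 2: ref 1 → HIT, frames=[2,1]
Step 3: ref 1 → HIT, frames=[2,1]
Step 4: ref 1 → HIT, frames=[2,1]
Step 5: ref 3 → FAULT (evict 2), frames=[3,1]
Step 6: ref 1 → HIT, frames=[3,1]
Step 7: ref 1 → HIT, frames=[3,1]
Step 8: ref 1 → HIT, frames=[3,1]
Step 9: ref 3 → HIT, frames=[3,1]
Step 10: ref 2 → FAULT (evict 1), frames=[3,2]
Step 11: ref 3 → HIT, frames=[3,2]
Step 12: ref 3 → HIT, frames=[3,2]
Step 13: ref 3 → HIT, frames=[3,2]
Total faults: 4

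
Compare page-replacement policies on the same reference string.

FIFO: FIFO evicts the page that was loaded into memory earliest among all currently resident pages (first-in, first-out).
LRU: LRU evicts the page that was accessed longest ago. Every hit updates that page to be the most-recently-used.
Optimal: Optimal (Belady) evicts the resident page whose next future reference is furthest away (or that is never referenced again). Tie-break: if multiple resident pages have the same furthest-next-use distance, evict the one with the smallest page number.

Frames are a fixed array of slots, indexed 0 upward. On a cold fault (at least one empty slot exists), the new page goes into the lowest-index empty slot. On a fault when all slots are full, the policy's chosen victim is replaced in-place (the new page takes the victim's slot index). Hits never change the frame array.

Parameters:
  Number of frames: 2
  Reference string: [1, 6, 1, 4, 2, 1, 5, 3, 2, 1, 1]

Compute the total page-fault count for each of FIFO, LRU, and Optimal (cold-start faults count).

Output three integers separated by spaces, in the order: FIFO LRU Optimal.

Answer: 9 9 7

Derivation:
--- FIFO ---
  step 0: ref 1 -> FAULT, frames=[1,-] (faults so far: 1)
  step 1: ref 6 -> FAULT, frames=[1,6] (faults so far: 2)
  step 2: ref 1 -> HIT, frames=[1,6] (faults so far: 2)
  step 3: ref 4 -> FAULT, evict 1, frames=[4,6] (faults so far: 3)
  step 4: ref 2 -> FAULT, evict 6, frames=[4,2] (faults so far: 4)
  step 5: ref 1 -> FAULT, evict 4, frames=[1,2] (faults so far: 5)
  step 6: ref 5 -> FAULT, evict 2, frames=[1,5] (faults so far: 6)
  step 7: ref 3 -> FAULT, evict 1, frames=[3,5] (faults so far: 7)
  step 8: ref 2 -> FAULT, evict 5, frames=[3,2] (faults so far: 8)
  step 9: ref 1 -> FAULT, evict 3, frames=[1,2] (faults so far: 9)
  step 10: ref 1 -> HIT, frames=[1,2] (faults so far: 9)
  FIFO total faults: 9
--- LRU ---
  step 0: ref 1 -> FAULT, frames=[1,-] (faults so far: 1)
  step 1: ref 6 -> FAULT, frames=[1,6] (faults so far: 2)
  step 2: ref 1 -> HIT, frames=[1,6] (faults so far: 2)
  step 3: ref 4 -> FAULT, evict 6, frames=[1,4] (faults so far: 3)
  step 4: ref 2 -> FAULT, evict 1, frames=[2,4] (faults so far: 4)
  step 5: ref 1 -> FAULT, evict 4, frames=[2,1] (faults so far: 5)
  step 6: ref 5 -> FAULT, evict 2, frames=[5,1] (faults so far: 6)
  step 7: ref 3 -> FAULT, evict 1, frames=[5,3] (faults so far: 7)
  step 8: ref 2 -> FAULT, evict 5, frames=[2,3] (faults so far: 8)
  step 9: ref 1 -> FAULT, evict 3, frames=[2,1] (faults so far: 9)
  step 10: ref 1 -> HIT, frames=[2,1] (faults so far: 9)
  LRU total faults: 9
--- Optimal ---
  step 0: ref 1 -> FAULT, frames=[1,-] (faults so far: 1)
  step 1: ref 6 -> FAULT, frames=[1,6] (faults so far: 2)
  step 2: ref 1 -> HIT, frames=[1,6] (faults so far: 2)
  step 3: ref 4 -> FAULT, evict 6, frames=[1,4] (faults so far: 3)
  step 4: ref 2 -> FAULT, evict 4, frames=[1,2] (faults so far: 4)
  step 5: ref 1 -> HIT, frames=[1,2] (faults so far: 4)
  step 6: ref 5 -> FAULT, evict 1, frames=[5,2] (faults so far: 5)
  step 7: ref 3 -> FAULT, evict 5, frames=[3,2] (faults so far: 6)
  step 8: ref 2 -> HIT, frames=[3,2] (faults so far: 6)
  step 9: ref 1 -> FAULT, evict 2, frames=[3,1] (faults so far: 7)
  step 10: ref 1 -> HIT, frames=[3,1] (faults so far: 7)
  Optimal total faults: 7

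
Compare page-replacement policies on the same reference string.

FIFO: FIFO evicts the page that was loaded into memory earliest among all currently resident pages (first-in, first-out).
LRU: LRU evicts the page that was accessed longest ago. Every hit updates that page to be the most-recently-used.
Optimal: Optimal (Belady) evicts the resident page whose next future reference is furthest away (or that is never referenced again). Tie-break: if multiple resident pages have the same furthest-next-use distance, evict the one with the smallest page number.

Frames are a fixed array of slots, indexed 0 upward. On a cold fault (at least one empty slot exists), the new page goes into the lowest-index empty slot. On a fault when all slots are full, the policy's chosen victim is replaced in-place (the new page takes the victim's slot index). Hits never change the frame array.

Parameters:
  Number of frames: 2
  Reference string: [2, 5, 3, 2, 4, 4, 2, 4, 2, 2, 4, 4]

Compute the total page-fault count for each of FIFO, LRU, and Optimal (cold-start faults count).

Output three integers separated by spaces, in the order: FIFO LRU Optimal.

Answer: 5 5 4

Derivation:
--- FIFO ---
  step 0: ref 2 -> FAULT, frames=[2,-] (faults so far: 1)
  step 1: ref 5 -> FAULT, frames=[2,5] (faults so far: 2)
  step 2: ref 3 -> FAULT, evict 2, frames=[3,5] (faults so far: 3)
  step 3: ref 2 -> FAULT, evict 5, frames=[3,2] (faults so far: 4)
  step 4: ref 4 -> FAULT, evict 3, frames=[4,2] (faults so far: 5)
  step 5: ref 4 -> HIT, frames=[4,2] (faults so far: 5)
  step 6: ref 2 -> HIT, frames=[4,2] (faults so far: 5)
  step 7: ref 4 -> HIT, frames=[4,2] (faults so far: 5)
  step 8: ref 2 -> HIT, frames=[4,2] (faults so far: 5)
  step 9: ref 2 -> HIT, frames=[4,2] (faults so far: 5)
  step 10: ref 4 -> HIT, frames=[4,2] (faults so far: 5)
  step 11: ref 4 -> HIT, frames=[4,2] (faults so far: 5)
  FIFO total faults: 5
--- LRU ---
  step 0: ref 2 -> FAULT, frames=[2,-] (faults so far: 1)
  step 1: ref 5 -> FAULT, frames=[2,5] (faults so far: 2)
  step 2: ref 3 -> FAULT, evict 2, frames=[3,5] (faults so far: 3)
  step 3: ref 2 -> FAULT, evict 5, frames=[3,2] (faults so far: 4)
  step 4: ref 4 -> FAULT, evict 3, frames=[4,2] (faults so far: 5)
  step 5: ref 4 -> HIT, frames=[4,2] (faults so far: 5)
  step 6: ref 2 -> HIT, frames=[4,2] (faults so far: 5)
  step 7: ref 4 -> HIT, frames=[4,2] (faults so far: 5)
  step 8: ref 2 -> HIT, frames=[4,2] (faults so far: 5)
  step 9: ref 2 -> HIT, frames=[4,2] (faults so far: 5)
  step 10: ref 4 -> HIT, frames=[4,2] (faults so far: 5)
  step 11: ref 4 -> HIT, frames=[4,2] (faults so far: 5)
  LRU total faults: 5
--- Optimal ---
  step 0: ref 2 -> FAULT, frames=[2,-] (faults so far: 1)
  step 1: ref 5 -> FAULT, frames=[2,5] (faults so far: 2)
  step 2: ref 3 -> FAULT, evict 5, frames=[2,3] (faults so far: 3)
  step 3: ref 2 -> HIT, frames=[2,3] (faults so far: 3)
  step 4: ref 4 -> FAULT, evict 3, frames=[2,4] (faults so far: 4)
  step 5: ref 4 -> HIT, frames=[2,4] (faults so far: 4)
  step 6: ref 2 -> HIT, frames=[2,4] (faults so far: 4)
  step 7: ref 4 -> HIT, frames=[2,4] (faults so far: 4)
  step 8: ref 2 -> HIT, frames=[2,4] (faults so far: 4)
  step 9: ref 2 -> HIT, frames=[2,4] (faults so far: 4)
  step 10: ref 4 -> HIT, frames=[2,4] (faults so far: 4)
  step 11: ref 4 -> HIT, frames=[2,4] (faults so far: 4)
  Optimal total faults: 4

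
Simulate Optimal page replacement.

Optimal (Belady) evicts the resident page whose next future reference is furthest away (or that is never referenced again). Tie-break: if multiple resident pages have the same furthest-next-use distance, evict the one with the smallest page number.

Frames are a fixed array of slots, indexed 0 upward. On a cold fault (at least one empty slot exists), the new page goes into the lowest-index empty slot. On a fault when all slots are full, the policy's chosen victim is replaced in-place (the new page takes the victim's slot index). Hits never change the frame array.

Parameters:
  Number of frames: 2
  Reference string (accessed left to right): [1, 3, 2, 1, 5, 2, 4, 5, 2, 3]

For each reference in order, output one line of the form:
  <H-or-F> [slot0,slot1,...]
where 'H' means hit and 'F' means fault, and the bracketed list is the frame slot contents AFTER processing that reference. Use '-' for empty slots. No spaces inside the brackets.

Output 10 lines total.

F [1,-]
F [1,3]
F [1,2]
H [1,2]
F [5,2]
H [5,2]
F [5,4]
H [5,4]
F [5,2]
F [5,3]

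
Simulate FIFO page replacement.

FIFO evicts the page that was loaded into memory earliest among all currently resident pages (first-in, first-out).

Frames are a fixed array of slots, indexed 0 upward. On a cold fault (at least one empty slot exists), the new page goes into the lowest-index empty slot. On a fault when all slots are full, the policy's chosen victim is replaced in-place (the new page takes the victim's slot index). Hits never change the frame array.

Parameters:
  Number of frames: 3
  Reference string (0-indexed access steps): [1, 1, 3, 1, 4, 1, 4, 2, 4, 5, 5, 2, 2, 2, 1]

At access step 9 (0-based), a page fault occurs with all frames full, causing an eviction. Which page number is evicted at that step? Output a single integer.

Answer: 3

Derivation:
Step 0: ref 1 -> FAULT, frames=[1,-,-]
Step 1: ref 1 -> HIT, frames=[1,-,-]
Step 2: ref 3 -> FAULT, frames=[1,3,-]
Step 3: ref 1 -> HIT, frames=[1,3,-]
Step 4: ref 4 -> FAULT, frames=[1,3,4]
Step 5: ref 1 -> HIT, frames=[1,3,4]
Step 6: ref 4 -> HIT, frames=[1,3,4]
Step 7: ref 2 -> FAULT, evict 1, frames=[2,3,4]
Step 8: ref 4 -> HIT, frames=[2,3,4]
Step 9: ref 5 -> FAULT, evict 3, frames=[2,5,4]
At step 9: evicted page 3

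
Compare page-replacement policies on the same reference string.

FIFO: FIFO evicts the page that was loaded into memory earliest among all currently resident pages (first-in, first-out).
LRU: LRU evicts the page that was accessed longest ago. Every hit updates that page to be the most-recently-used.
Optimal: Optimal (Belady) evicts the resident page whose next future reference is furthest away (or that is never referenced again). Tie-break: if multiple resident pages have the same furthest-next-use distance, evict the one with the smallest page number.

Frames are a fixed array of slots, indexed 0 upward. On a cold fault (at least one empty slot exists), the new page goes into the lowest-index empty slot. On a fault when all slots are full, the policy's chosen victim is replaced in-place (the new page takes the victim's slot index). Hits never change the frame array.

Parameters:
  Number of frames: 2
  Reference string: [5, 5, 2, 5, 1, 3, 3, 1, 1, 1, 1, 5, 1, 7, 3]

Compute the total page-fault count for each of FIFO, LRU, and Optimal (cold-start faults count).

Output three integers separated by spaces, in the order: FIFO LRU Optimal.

--- FIFO ---
  step 0: ref 5 -> FAULT, frames=[5,-] (faults so far: 1)
  step 1: ref 5 -> HIT, frames=[5,-] (faults so far: 1)
  step 2: ref 2 -> FAULT, frames=[5,2] (faults so far: 2)
  step 3: ref 5 -> HIT, frames=[5,2] (faults so far: 2)
  step 4: ref 1 -> FAULT, evict 5, frames=[1,2] (faults so far: 3)
  step 5: ref 3 -> FAULT, evict 2, frames=[1,3] (faults so far: 4)
  step 6: ref 3 -> HIT, frames=[1,3] (faults so far: 4)
  step 7: ref 1 -> HIT, frames=[1,3] (faults so far: 4)
  step 8: ref 1 -> HIT, frames=[1,3] (faults so far: 4)
  step 9: ref 1 -> HIT, frames=[1,3] (faults so far: 4)
  step 10: ref 1 -> HIT, frames=[1,3] (faults so far: 4)
  step 11: ref 5 -> FAULT, evict 1, frames=[5,3] (faults so far: 5)
  step 12: ref 1 -> FAULT, evict 3, frames=[5,1] (faults so far: 6)
  step 13: ref 7 -> FAULT, evict 5, frames=[7,1] (faults so far: 7)
  step 14: ref 3 -> FAULT, evict 1, frames=[7,3] (faults so far: 8)
  FIFO total faults: 8
--- LRU ---
  step 0: ref 5 -> FAULT, frames=[5,-] (faults so far: 1)
  step 1: ref 5 -> HIT, frames=[5,-] (faults so far: 1)
  step 2: ref 2 -> FAULT, frames=[5,2] (faults so far: 2)
  step 3: ref 5 -> HIT, frames=[5,2] (faults so far: 2)
  step 4: ref 1 -> FAULT, evict 2, frames=[5,1] (faults so far: 3)
  step 5: ref 3 -> FAULT, evict 5, frames=[3,1] (faults so far: 4)
  step 6: ref 3 -> HIT, frames=[3,1] (faults so far: 4)
  step 7: ref 1 -> HIT, frames=[3,1] (faults so far: 4)
  step 8: ref 1 -> HIT, frames=[3,1] (faults so far: 4)
  step 9: ref 1 -> HIT, frames=[3,1] (faults so far: 4)
  step 10: ref 1 -> HIT, frames=[3,1] (faults so far: 4)
  step 11: ref 5 -> FAULT, evict 3, frames=[5,1] (faults so far: 5)
  step 12: ref 1 -> HIT, frames=[5,1] (faults so far: 5)
  step 13: ref 7 -> FAULT, evict 5, frames=[7,1] (faults so far: 6)
  step 14: ref 3 -> FAULT, evict 1, frames=[7,3] (faults so far: 7)
  LRU total faults: 7
--- Optimal ---
  step 0: ref 5 -> FAULT, frames=[5,-] (faults so far: 1)
  step 1: ref 5 -> HIT, frames=[5,-] (faults so far: 1)
  step 2: ref 2 -> FAULT, frames=[5,2] (faults so far: 2)
  step 3: ref 5 -> HIT, frames=[5,2] (faults so far: 2)
  step 4: ref 1 -> FAULT, evict 2, frames=[5,1] (faults so far: 3)
  step 5: ref 3 -> FAULT, evict 5, frames=[3,1] (faults so far: 4)
  step 6: ref 3 -> HIT, frames=[3,1] (faults so far: 4)
  step 7: ref 1 -> HIT, frames=[3,1] (faults so far: 4)
  step 8: ref 1 -> HIT, frames=[3,1] (faults so far: 4)
  step 9: ref 1 -> HIT, frames=[3,1] (faults so far: 4)
  step 10: ref 1 -> HIT, frames=[3,1] (faults so far: 4)
  step 11: ref 5 -> FAULT, evict 3, frames=[5,1] (faults so far: 5)
  step 12: ref 1 -> HIT, frames=[5,1] (faults so far: 5)
  step 13: ref 7 -> FAULT, evict 1, frames=[5,7] (faults so far: 6)
  step 14: ref 3 -> FAULT, evict 5, frames=[3,7] (faults so far: 7)
  Optimal total faults: 7

Answer: 8 7 7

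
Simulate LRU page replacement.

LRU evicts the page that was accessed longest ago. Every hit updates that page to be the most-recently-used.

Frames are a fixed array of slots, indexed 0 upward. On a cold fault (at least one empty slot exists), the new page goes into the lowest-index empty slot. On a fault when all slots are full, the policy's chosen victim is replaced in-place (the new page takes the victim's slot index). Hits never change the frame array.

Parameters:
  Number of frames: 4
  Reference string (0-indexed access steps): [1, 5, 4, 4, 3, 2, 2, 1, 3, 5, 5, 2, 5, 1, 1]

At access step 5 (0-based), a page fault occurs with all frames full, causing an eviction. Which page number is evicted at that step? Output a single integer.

Answer: 1

Derivation:
Step 0: ref 1 -> FAULT, frames=[1,-,-,-]
Step 1: ref 5 -> FAULT, frames=[1,5,-,-]
Step 2: ref 4 -> FAULT, frames=[1,5,4,-]
Step 3: ref 4 -> HIT, frames=[1,5,4,-]
Step 4: ref 3 -> FAULT, frames=[1,5,4,3]
Step 5: ref 2 -> FAULT, evict 1, frames=[2,5,4,3]
At step 5: evicted page 1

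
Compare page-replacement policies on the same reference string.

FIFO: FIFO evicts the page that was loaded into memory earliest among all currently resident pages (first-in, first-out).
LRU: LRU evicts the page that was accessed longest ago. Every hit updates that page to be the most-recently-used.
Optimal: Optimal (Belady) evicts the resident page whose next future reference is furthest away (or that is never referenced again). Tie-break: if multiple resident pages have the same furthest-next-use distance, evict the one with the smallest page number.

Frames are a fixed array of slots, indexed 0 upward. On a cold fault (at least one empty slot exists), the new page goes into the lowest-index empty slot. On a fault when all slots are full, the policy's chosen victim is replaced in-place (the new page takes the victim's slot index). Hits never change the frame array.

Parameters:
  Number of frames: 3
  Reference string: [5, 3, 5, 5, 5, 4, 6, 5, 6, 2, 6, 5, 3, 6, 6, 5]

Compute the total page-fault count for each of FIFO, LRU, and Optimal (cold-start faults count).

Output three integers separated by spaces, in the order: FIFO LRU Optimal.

Answer: 9 6 6

Derivation:
--- FIFO ---
  step 0: ref 5 -> FAULT, frames=[5,-,-] (faults so far: 1)
  step 1: ref 3 -> FAULT, frames=[5,3,-] (faults so far: 2)
  step 2: ref 5 -> HIT, frames=[5,3,-] (faults so far: 2)
  step 3: ref 5 -> HIT, frames=[5,3,-] (faults so far: 2)
  step 4: ref 5 -> HIT, frames=[5,3,-] (faults so far: 2)
  step 5: ref 4 -> FAULT, frames=[5,3,4] (faults so far: 3)
  step 6: ref 6 -> FAULT, evict 5, frames=[6,3,4] (faults so far: 4)
  step 7: ref 5 -> FAULT, evict 3, frames=[6,5,4] (faults so far: 5)
  step 8: ref 6 -> HIT, frames=[6,5,4] (faults so far: 5)
  step 9: ref 2 -> FAULT, evict 4, frames=[6,5,2] (faults so far: 6)
  step 10: ref 6 -> HIT, frames=[6,5,2] (faults so far: 6)
  step 11: ref 5 -> HIT, frames=[6,5,2] (faults so far: 6)
  step 12: ref 3 -> FAULT, evict 6, frames=[3,5,2] (faults so far: 7)
  step 13: ref 6 -> FAULT, evict 5, frames=[3,6,2] (faults so far: 8)
  step 14: ref 6 -> HIT, frames=[3,6,2] (faults so far: 8)
  step 15: ref 5 -> FAULT, evict 2, frames=[3,6,5] (faults so far: 9)
  FIFO total faults: 9
--- LRU ---
  step 0: ref 5 -> FAULT, frames=[5,-,-] (faults so far: 1)
  step 1: ref 3 -> FAULT, frames=[5,3,-] (faults so far: 2)
  step 2: ref 5 -> HIT, frames=[5,3,-] (faults so far: 2)
  step 3: ref 5 -> HIT, frames=[5,3,-] (faults so far: 2)
  step 4: ref 5 -> HIT, frames=[5,3,-] (faults so far: 2)
  step 5: ref 4 -> FAULT, frames=[5,3,4] (faults so far: 3)
  step 6: ref 6 -> FAULT, evict 3, frames=[5,6,4] (faults so far: 4)
  step 7: ref 5 -> HIT, frames=[5,6,4] (faults so far: 4)
  step 8: ref 6 -> HIT, frames=[5,6,4] (faults so far: 4)
  step 9: ref 2 -> FAULT, evict 4, frames=[5,6,2] (faults so far: 5)
  step 10: ref 6 -> HIT, frames=[5,6,2] (faults so far: 5)
  step 11: ref 5 -> HIT, frames=[5,6,2] (faults so far: 5)
  step 12: ref 3 -> FAULT, evict 2, frames=[5,6,3] (faults so far: 6)
  step 13: ref 6 -> HIT, frames=[5,6,3] (faults so far: 6)
  step 14: ref 6 -> HIT, frames=[5,6,3] (faults so far: 6)
  step 15: ref 5 -> HIT, frames=[5,6,3] (faults so far: 6)
  LRU total faults: 6
--- Optimal ---
  step 0: ref 5 -> FAULT, frames=[5,-,-] (faults so far: 1)
  step 1: ref 3 -> FAULT, frames=[5,3,-] (faults so far: 2)
  step 2: ref 5 -> HIT, frames=[5,3,-] (faults so far: 2)
  step 3: ref 5 -> HIT, frames=[5,3,-] (faults so far: 2)
  step 4: ref 5 -> HIT, frames=[5,3,-] (faults so far: 2)
  step 5: ref 4 -> FAULT, frames=[5,3,4] (faults so far: 3)
  step 6: ref 6 -> FAULT, evict 4, frames=[5,3,6] (faults so far: 4)
  step 7: ref 5 -> HIT, frames=[5,3,6] (faults so far: 4)
  step 8: ref 6 -> HIT, frames=[5,3,6] (faults so far: 4)
  step 9: ref 2 -> FAULT, evict 3, frames=[5,2,6] (faults so far: 5)
  step 10: ref 6 -> HIT, frames=[5,2,6] (faults so far: 5)
  step 11: ref 5 -> HIT, frames=[5,2,6] (faults so far: 5)
  step 12: ref 3 -> FAULT, evict 2, frames=[5,3,6] (faults so far: 6)
  step 13: ref 6 -> HIT, frames=[5,3,6] (faults so far: 6)
  step 14: ref 6 -> HIT, frames=[5,3,6] (faults so far: 6)
  step 15: ref 5 -> HIT, frames=[5,3,6] (faults so far: 6)
  Optimal total faults: 6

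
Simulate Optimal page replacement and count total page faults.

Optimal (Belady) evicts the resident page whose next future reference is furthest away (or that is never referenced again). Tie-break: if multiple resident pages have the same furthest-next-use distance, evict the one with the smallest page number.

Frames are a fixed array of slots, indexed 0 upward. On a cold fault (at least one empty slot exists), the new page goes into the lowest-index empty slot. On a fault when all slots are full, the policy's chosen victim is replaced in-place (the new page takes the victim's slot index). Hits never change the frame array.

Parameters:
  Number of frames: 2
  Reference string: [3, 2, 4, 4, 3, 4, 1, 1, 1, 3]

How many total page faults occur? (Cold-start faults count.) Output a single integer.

Answer: 4

Derivation:
Step 0: ref 3 → FAULT, frames=[3,-]
Step 1: ref 2 → FAULT, frames=[3,2]
Step 2: ref 4 → FAULT (evict 2), frames=[3,4]
Step 3: ref 4 → HIT, frames=[3,4]
Step 4: ref 3 → HIT, frames=[3,4]
Step 5: ref 4 → HIT, frames=[3,4]
Step 6: ref 1 → FAULT (evict 4), frames=[3,1]
Step 7: ref 1 → HIT, frames=[3,1]
Step 8: ref 1 → HIT, frames=[3,1]
Step 9: ref 3 → HIT, frames=[3,1]
Total faults: 4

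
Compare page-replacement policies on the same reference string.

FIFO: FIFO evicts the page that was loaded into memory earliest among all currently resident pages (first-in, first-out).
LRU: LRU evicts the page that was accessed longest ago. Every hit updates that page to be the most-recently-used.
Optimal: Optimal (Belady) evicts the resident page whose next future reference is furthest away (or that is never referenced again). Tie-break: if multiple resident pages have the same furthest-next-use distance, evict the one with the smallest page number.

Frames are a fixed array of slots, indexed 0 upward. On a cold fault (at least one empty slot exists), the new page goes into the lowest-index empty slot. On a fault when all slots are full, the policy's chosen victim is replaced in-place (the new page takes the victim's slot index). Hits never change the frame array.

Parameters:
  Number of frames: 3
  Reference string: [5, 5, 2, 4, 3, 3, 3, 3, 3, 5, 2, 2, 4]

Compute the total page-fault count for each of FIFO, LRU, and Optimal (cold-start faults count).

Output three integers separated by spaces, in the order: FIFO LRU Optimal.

--- FIFO ---
  step 0: ref 5 -> FAULT, frames=[5,-,-] (faults so far: 1)
  step 1: ref 5 -> HIT, frames=[5,-,-] (faults so far: 1)
  step 2: ref 2 -> FAULT, frames=[5,2,-] (faults so far: 2)
  step 3: ref 4 -> FAULT, frames=[5,2,4] (faults so far: 3)
  step 4: ref 3 -> FAULT, evict 5, frames=[3,2,4] (faults so far: 4)
  step 5: ref 3 -> HIT, frames=[3,2,4] (faults so far: 4)
  step 6: ref 3 -> HIT, frames=[3,2,4] (faults so far: 4)
  step 7: ref 3 -> HIT, frames=[3,2,4] (faults so far: 4)
  step 8: ref 3 -> HIT, frames=[3,2,4] (faults so far: 4)
  step 9: ref 5 -> FAULT, evict 2, frames=[3,5,4] (faults so far: 5)
  step 10: ref 2 -> FAULT, evict 4, frames=[3,5,2] (faults so far: 6)
  step 11: ref 2 -> HIT, frames=[3,5,2] (faults so far: 6)
  step 12: ref 4 -> FAULT, evict 3, frames=[4,5,2] (faults so far: 7)
  FIFO total faults: 7
--- LRU ---
  step 0: ref 5 -> FAULT, frames=[5,-,-] (faults so far: 1)
  step 1: ref 5 -> HIT, frames=[5,-,-] (faults so far: 1)
  step 2: ref 2 -> FAULT, frames=[5,2,-] (faults so far: 2)
  step 3: ref 4 -> FAULT, frames=[5,2,4] (faults so far: 3)
  step 4: ref 3 -> FAULT, evict 5, frames=[3,2,4] (faults so far: 4)
  step 5: ref 3 -> HIT, frames=[3,2,4] (faults so far: 4)
  step 6: ref 3 -> HIT, frames=[3,2,4] (faults so far: 4)
  step 7: ref 3 -> HIT, frames=[3,2,4] (faults so far: 4)
  step 8: ref 3 -> HIT, frames=[3,2,4] (faults so far: 4)
  step 9: ref 5 -> FAULT, evict 2, frames=[3,5,4] (faults so far: 5)
  step 10: ref 2 -> FAULT, evict 4, frames=[3,5,2] (faults so far: 6)
  step 11: ref 2 -> HIT, frames=[3,5,2] (faults so far: 6)
  step 12: ref 4 -> FAULT, evict 3, frames=[4,5,2] (faults so far: 7)
  LRU total faults: 7
--- Optimal ---
  step 0: ref 5 -> FAULT, frames=[5,-,-] (faults so far: 1)
  step 1: ref 5 -> HIT, frames=[5,-,-] (faults so far: 1)
  step 2: ref 2 -> FAULT, frames=[5,2,-] (faults so far: 2)
  step 3: ref 4 -> FAULT, frames=[5,2,4] (faults so far: 3)
  step 4: ref 3 -> FAULT, evict 4, frames=[5,2,3] (faults so far: 4)
  step 5: ref 3 -> HIT, frames=[5,2,3] (faults so far: 4)
  step 6: ref 3 -> HIT, frames=[5,2,3] (faults so far: 4)
  step 7: ref 3 -> HIT, frames=[5,2,3] (faults so far: 4)
  step 8: ref 3 -> HIT, frames=[5,2,3] (faults so far: 4)
  step 9: ref 5 -> HIT, frames=[5,2,3] (faults so far: 4)
  step 10: ref 2 -> HIT, frames=[5,2,3] (faults so far: 4)
  step 11: ref 2 -> HIT, frames=[5,2,3] (faults so far: 4)
  step 12: ref 4 -> FAULT, evict 2, frames=[5,4,3] (faults so far: 5)
  Optimal total faults: 5

Answer: 7 7 5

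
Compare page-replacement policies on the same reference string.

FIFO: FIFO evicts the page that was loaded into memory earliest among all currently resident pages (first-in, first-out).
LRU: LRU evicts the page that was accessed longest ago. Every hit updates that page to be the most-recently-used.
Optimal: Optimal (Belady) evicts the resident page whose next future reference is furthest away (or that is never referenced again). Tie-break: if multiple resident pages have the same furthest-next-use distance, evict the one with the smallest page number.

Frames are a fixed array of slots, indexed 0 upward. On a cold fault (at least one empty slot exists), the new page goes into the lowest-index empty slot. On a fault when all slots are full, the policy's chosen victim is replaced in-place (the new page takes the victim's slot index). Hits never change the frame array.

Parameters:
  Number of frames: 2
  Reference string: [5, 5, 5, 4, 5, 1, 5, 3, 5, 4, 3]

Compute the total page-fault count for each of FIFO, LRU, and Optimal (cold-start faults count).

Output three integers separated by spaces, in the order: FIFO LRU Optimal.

Answer: 6 6 5

Derivation:
--- FIFO ---
  step 0: ref 5 -> FAULT, frames=[5,-] (faults so far: 1)
  step 1: ref 5 -> HIT, frames=[5,-] (faults so far: 1)
  step 2: ref 5 -> HIT, frames=[5,-] (faults so far: 1)
  step 3: ref 4 -> FAULT, frames=[5,4] (faults so far: 2)
  step 4: ref 5 -> HIT, frames=[5,4] (faults so far: 2)
  step 5: ref 1 -> FAULT, evict 5, frames=[1,4] (faults so far: 3)
  step 6: ref 5 -> FAULT, evict 4, frames=[1,5] (faults so far: 4)
  step 7: ref 3 -> FAULT, evict 1, frames=[3,5] (faults so far: 5)
  step 8: ref 5 -> HIT, frames=[3,5] (faults so far: 5)
  step 9: ref 4 -> FAULT, evict 5, frames=[3,4] (faults so far: 6)
  step 10: ref 3 -> HIT, frames=[3,4] (faults so far: 6)
  FIFO total faults: 6
--- LRU ---
  step 0: ref 5 -> FAULT, frames=[5,-] (faults so far: 1)
  step 1: ref 5 -> HIT, frames=[5,-] (faults so far: 1)
  step 2: ref 5 -> HIT, frames=[5,-] (faults so far: 1)
  step 3: ref 4 -> FAULT, frames=[5,4] (faults so far: 2)
  step 4: ref 5 -> HIT, frames=[5,4] (faults so far: 2)
  step 5: ref 1 -> FAULT, evict 4, frames=[5,1] (faults so far: 3)
  step 6: ref 5 -> HIT, frames=[5,1] (faults so far: 3)
  step 7: ref 3 -> FAULT, evict 1, frames=[5,3] (faults so far: 4)
  step 8: ref 5 -> HIT, frames=[5,3] (faults so far: 4)
  step 9: ref 4 -> FAULT, evict 3, frames=[5,4] (faults so far: 5)
  step 10: ref 3 -> FAULT, evict 5, frames=[3,4] (faults so far: 6)
  LRU total faults: 6
--- Optimal ---
  step 0: ref 5 -> FAULT, frames=[5,-] (faults so far: 1)
  step 1: ref 5 -> HIT, frames=[5,-] (faults so far: 1)
  step 2: ref 5 -> HIT, frames=[5,-] (faults so far: 1)
  step 3: ref 4 -> FAULT, frames=[5,4] (faults so far: 2)
  step 4: ref 5 -> HIT, frames=[5,4] (faults so far: 2)
  step 5: ref 1 -> FAULT, evict 4, frames=[5,1] (faults so far: 3)
  step 6: ref 5 -> HIT, frames=[5,1] (faults so far: 3)
  step 7: ref 3 -> FAULT, evict 1, frames=[5,3] (faults so far: 4)
  step 8: ref 5 -> HIT, frames=[5,3] (faults so far: 4)
  step 9: ref 4 -> FAULT, evict 5, frames=[4,3] (faults so far: 5)
  step 10: ref 3 -> HIT, frames=[4,3] (faults so far: 5)
  Optimal total faults: 5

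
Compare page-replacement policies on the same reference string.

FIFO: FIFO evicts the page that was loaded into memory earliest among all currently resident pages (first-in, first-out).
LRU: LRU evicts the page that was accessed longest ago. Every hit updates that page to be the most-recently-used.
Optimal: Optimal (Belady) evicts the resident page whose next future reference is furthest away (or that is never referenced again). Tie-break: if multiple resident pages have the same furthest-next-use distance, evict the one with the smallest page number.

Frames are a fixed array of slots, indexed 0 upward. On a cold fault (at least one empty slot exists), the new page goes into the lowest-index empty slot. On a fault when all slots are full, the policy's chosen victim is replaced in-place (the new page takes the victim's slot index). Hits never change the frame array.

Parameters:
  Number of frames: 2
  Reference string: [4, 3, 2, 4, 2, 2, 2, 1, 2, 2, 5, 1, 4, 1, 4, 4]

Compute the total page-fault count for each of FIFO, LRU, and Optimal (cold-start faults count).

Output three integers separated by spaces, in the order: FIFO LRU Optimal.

--- FIFO ---
  step 0: ref 4 -> FAULT, frames=[4,-] (faults so far: 1)
  step 1: ref 3 -> FAULT, frames=[4,3] (faults so far: 2)
  step 2: ref 2 -> FAULT, evict 4, frames=[2,3] (faults so far: 3)
  step 3: ref 4 -> FAULT, evict 3, frames=[2,4] (faults so far: 4)
  step 4: ref 2 -> HIT, frames=[2,4] (faults so far: 4)
  step 5: ref 2 -> HIT, frames=[2,4] (faults so far: 4)
  step 6: ref 2 -> HIT, frames=[2,4] (faults so far: 4)
  step 7: ref 1 -> FAULT, evict 2, frames=[1,4] (faults so far: 5)
  step 8: ref 2 -> FAULT, evict 4, frames=[1,2] (faults so far: 6)
  step 9: ref 2 -> HIT, frames=[1,2] (faults so far: 6)
  step 10: ref 5 -> FAULT, evict 1, frames=[5,2] (faults so far: 7)
  step 11: ref 1 -> FAULT, evict 2, frames=[5,1] (faults so far: 8)
  step 12: ref 4 -> FAULT, evict 5, frames=[4,1] (faults so far: 9)
  step 13: ref 1 -> HIT, frames=[4,1] (faults so far: 9)
  step 14: ref 4 -> HIT, frames=[4,1] (faults so far: 9)
  step 15: ref 4 -> HIT, frames=[4,1] (faults so far: 9)
  FIFO total faults: 9
--- LRU ---
  step 0: ref 4 -> FAULT, frames=[4,-] (faults so far: 1)
  step 1: ref 3 -> FAULT, frames=[4,3] (faults so far: 2)
  step 2: ref 2 -> FAULT, evict 4, frames=[2,3] (faults so far: 3)
  step 3: ref 4 -> FAULT, evict 3, frames=[2,4] (faults so far: 4)
  step 4: ref 2 -> HIT, frames=[2,4] (faults so far: 4)
  step 5: ref 2 -> HIT, frames=[2,4] (faults so far: 4)
  step 6: ref 2 -> HIT, frames=[2,4] (faults so far: 4)
  step 7: ref 1 -> FAULT, evict 4, frames=[2,1] (faults so far: 5)
  step 8: ref 2 -> HIT, frames=[2,1] (faults so far: 5)
  step 9: ref 2 -> HIT, frames=[2,1] (faults so far: 5)
  step 10: ref 5 -> FAULT, evict 1, frames=[2,5] (faults so far: 6)
  step 11: ref 1 -> FAULT, evict 2, frames=[1,5] (faults so far: 7)
  step 12: ref 4 -> FAULT, evict 5, frames=[1,4] (faults so far: 8)
  step 13: ref 1 -> HIT, frames=[1,4] (faults so far: 8)
  step 14: ref 4 -> HIT, frames=[1,4] (faults so far: 8)
  step 15: ref 4 -> HIT, frames=[1,4] (faults so far: 8)
  LRU total faults: 8
--- Optimal ---
  step 0: ref 4 -> FAULT, frames=[4,-] (faults so far: 1)
  step 1: ref 3 -> FAULT, frames=[4,3] (faults so far: 2)
  step 2: ref 2 -> FAULT, evict 3, frames=[4,2] (faults so far: 3)
  step 3: ref 4 -> HIT, frames=[4,2] (faults so far: 3)
  step 4: ref 2 -> HIT, frames=[4,2] (faults so far: 3)
  step 5: ref 2 -> HIT, frames=[4,2] (faults so far: 3)
  step 6: ref 2 -> HIT, frames=[4,2] (faults so far: 3)
  step 7: ref 1 -> FAULT, evict 4, frames=[1,2] (faults so far: 4)
  step 8: ref 2 -> HIT, frames=[1,2] (faults so far: 4)
  step 9: ref 2 -> HIT, frames=[1,2] (faults so far: 4)
  step 10: ref 5 -> FAULT, evict 2, frames=[1,5] (faults so far: 5)
  step 11: ref 1 -> HIT, frames=[1,5] (faults so far: 5)
  step 12: ref 4 -> FAULT, evict 5, frames=[1,4] (faults so far: 6)
  step 13: ref 1 -> HIT, frames=[1,4] (faults so far: 6)
  step 14: ref 4 -> HIT, frames=[1,4] (faults so far: 6)
  step 15: ref 4 -> HIT, frames=[1,4] (faults so far: 6)
  Optimal total faults: 6

Answer: 9 8 6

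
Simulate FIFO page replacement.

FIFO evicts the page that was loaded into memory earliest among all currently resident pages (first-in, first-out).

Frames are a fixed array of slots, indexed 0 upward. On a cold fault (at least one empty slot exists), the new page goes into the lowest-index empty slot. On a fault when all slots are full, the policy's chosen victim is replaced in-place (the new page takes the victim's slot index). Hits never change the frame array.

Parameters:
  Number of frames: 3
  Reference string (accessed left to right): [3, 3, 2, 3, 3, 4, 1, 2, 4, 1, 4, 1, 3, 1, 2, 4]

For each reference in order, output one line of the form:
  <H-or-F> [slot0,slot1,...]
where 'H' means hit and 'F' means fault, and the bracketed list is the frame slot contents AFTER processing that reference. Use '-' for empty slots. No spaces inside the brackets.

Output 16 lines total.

F [3,-,-]
H [3,-,-]
F [3,2,-]
H [3,2,-]
H [3,2,-]
F [3,2,4]
F [1,2,4]
H [1,2,4]
H [1,2,4]
H [1,2,4]
H [1,2,4]
H [1,2,4]
F [1,3,4]
H [1,3,4]
F [1,3,2]
F [4,3,2]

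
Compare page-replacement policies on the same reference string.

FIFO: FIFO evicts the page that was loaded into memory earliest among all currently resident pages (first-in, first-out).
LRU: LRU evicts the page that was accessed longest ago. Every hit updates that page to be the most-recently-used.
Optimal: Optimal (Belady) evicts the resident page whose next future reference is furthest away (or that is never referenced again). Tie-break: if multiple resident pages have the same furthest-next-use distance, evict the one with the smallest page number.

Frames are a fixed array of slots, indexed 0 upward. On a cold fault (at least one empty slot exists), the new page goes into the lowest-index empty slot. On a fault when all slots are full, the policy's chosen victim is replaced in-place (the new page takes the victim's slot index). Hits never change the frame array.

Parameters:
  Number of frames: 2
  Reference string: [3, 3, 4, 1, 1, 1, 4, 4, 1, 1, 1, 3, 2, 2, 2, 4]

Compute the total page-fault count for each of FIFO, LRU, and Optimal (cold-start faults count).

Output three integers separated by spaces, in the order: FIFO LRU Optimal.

--- FIFO ---
  step 0: ref 3 -> FAULT, frames=[3,-] (faults so far: 1)
  step 1: ref 3 -> HIT, frames=[3,-] (faults so far: 1)
  step 2: ref 4 -> FAULT, frames=[3,4] (faults so far: 2)
  step 3: ref 1 -> FAULT, evict 3, frames=[1,4] (faults so far: 3)
  step 4: ref 1 -> HIT, frames=[1,4] (faults so far: 3)
  step 5: ref 1 -> HIT, frames=[1,4] (faults so far: 3)
  step 6: ref 4 -> HIT, frames=[1,4] (faults so far: 3)
  step 7: ref 4 -> HIT, frames=[1,4] (faults so far: 3)
  step 8: ref 1 -> HIT, frames=[1,4] (faults so far: 3)
  step 9: ref 1 -> HIT, frames=[1,4] (faults so far: 3)
  step 10: ref 1 -> HIT, frames=[1,4] (faults so far: 3)
  step 11: ref 3 -> FAULT, evict 4, frames=[1,3] (faults so far: 4)
  step 12: ref 2 -> FAULT, evict 1, frames=[2,3] (faults so far: 5)
  step 13: ref 2 -> HIT, frames=[2,3] (faults so far: 5)
  step 14: ref 2 -> HIT, frames=[2,3] (faults so far: 5)
  step 15: ref 4 -> FAULT, evict 3, frames=[2,4] (faults so far: 6)
  FIFO total faults: 6
--- LRU ---
  step 0: ref 3 -> FAULT, frames=[3,-] (faults so far: 1)
  step 1: ref 3 -> HIT, frames=[3,-] (faults so far: 1)
  step 2: ref 4 -> FAULT, frames=[3,4] (faults so far: 2)
  step 3: ref 1 -> FAULT, evict 3, frames=[1,4] (faults so far: 3)
  step 4: ref 1 -> HIT, frames=[1,4] (faults so far: 3)
  step 5: ref 1 -> HIT, frames=[1,4] (faults so far: 3)
  step 6: ref 4 -> HIT, frames=[1,4] (faults so far: 3)
  step 7: ref 4 -> HIT, frames=[1,4] (faults so far: 3)
  step 8: ref 1 -> HIT, frames=[1,4] (faults so far: 3)
  step 9: ref 1 -> HIT, frames=[1,4] (faults so far: 3)
  step 10: ref 1 -> HIT, frames=[1,4] (faults so far: 3)
  step 11: ref 3 -> FAULT, evict 4, frames=[1,3] (faults so far: 4)
  step 12: ref 2 -> FAULT, evict 1, frames=[2,3] (faults so far: 5)
  step 13: ref 2 -> HIT, frames=[2,3] (faults so far: 5)
  step 14: ref 2 -> HIT, frames=[2,3] (faults so far: 5)
  step 15: ref 4 -> FAULT, evict 3, frames=[2,4] (faults so far: 6)
  LRU total faults: 6
--- Optimal ---
  step 0: ref 3 -> FAULT, frames=[3,-] (faults so far: 1)
  step 1: ref 3 -> HIT, frames=[3,-] (faults so far: 1)
  step 2: ref 4 -> FAULT, frames=[3,4] (faults so far: 2)
  step 3: ref 1 -> FAULT, evict 3, frames=[1,4] (faults so far: 3)
  step 4: ref 1 -> HIT, frames=[1,4] (faults so far: 3)
  step 5: ref 1 -> HIT, frames=[1,4] (faults so far: 3)
  step 6: ref 4 -> HIT, frames=[1,4] (faults so far: 3)
  step 7: ref 4 -> HIT, frames=[1,4] (faults so far: 3)
  step 8: ref 1 -> HIT, frames=[1,4] (faults so far: 3)
  step 9: ref 1 -> HIT, frames=[1,4] (faults so far: 3)
  step 10: ref 1 -> HIT, frames=[1,4] (faults so far: 3)
  step 11: ref 3 -> FAULT, evict 1, frames=[3,4] (faults so far: 4)
  step 12: ref 2 -> FAULT, evict 3, frames=[2,4] (faults so far: 5)
  step 13: ref 2 -> HIT, frames=[2,4] (faults so far: 5)
  step 14: ref 2 -> HIT, frames=[2,4] (faults so far: 5)
  step 15: ref 4 -> HIT, frames=[2,4] (faults so far: 5)
  Optimal total faults: 5

Answer: 6 6 5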